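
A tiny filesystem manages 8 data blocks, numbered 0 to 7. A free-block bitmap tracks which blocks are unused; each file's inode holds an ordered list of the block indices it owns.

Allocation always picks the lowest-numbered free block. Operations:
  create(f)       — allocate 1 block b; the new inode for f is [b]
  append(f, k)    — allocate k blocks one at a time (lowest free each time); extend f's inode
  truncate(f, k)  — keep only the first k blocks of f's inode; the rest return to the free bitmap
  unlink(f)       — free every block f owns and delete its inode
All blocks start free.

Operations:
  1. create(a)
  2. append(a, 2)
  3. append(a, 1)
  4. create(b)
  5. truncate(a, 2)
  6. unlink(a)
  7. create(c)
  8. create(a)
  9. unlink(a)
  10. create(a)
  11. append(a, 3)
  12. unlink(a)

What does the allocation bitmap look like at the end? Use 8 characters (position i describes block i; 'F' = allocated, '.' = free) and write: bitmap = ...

bitmap = F...F...

  1. create(a)  ⇒  F.......  {a→[0]}
  2. append(a, 2)  ⇒  FFF.....  {a→[0, 1, 2]}
  3. append(a, 1)  ⇒  FFFF....  {a→[0, 1, 2, 3]}
  4. create(b)  ⇒  FFFFF...  {a→[0, 1, 2, 3]; b→[4]}
  5. truncate(a, 2)  ⇒  FF..F...  {a→[0, 1]; b→[4]}
  6. unlink(a)  ⇒  ....F...  {b→[4]}
  7. create(c)  ⇒  F...F...  {b→[4]; c→[0]}
  8. create(a)  ⇒  FF..F...  {a→[1]; b→[4]; c→[0]}
  9. unlink(a)  ⇒  F...F...  {b→[4]; c→[0]}
  10. create(a)  ⇒  FF..F...  {a→[1]; b→[4]; c→[0]}
  11. append(a, 3)  ⇒  FFFFFF..  {a→[1, 2, 3, 5]; b→[4]; c→[0]}
  12. unlink(a)  ⇒  F...F...  {b→[4]; c→[0]}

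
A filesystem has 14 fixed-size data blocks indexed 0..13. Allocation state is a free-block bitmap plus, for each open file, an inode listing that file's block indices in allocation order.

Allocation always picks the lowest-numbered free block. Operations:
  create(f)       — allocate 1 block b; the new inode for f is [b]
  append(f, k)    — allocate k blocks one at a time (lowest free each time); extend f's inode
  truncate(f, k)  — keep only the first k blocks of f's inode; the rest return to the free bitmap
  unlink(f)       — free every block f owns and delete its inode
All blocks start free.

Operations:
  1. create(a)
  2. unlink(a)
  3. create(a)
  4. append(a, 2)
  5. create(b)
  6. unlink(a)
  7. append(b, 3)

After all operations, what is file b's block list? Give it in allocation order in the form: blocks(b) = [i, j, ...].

after create(a) → a:[0]  free=[F.............]
after unlink(a) →   free=[..............]
after create(a) → a:[0]  free=[F.............]
after append(a, 2) → a:[0, 1, 2]  free=[FFF...........]
after create(b) → a:[0, 1, 2], b:[3]  free=[FFFF..........]
after unlink(a) → b:[3]  free=[...F..........]
after append(b, 3) → b:[3, 0, 1, 2]  free=[FFFF..........]

blocks(b) = [3, 0, 1, 2]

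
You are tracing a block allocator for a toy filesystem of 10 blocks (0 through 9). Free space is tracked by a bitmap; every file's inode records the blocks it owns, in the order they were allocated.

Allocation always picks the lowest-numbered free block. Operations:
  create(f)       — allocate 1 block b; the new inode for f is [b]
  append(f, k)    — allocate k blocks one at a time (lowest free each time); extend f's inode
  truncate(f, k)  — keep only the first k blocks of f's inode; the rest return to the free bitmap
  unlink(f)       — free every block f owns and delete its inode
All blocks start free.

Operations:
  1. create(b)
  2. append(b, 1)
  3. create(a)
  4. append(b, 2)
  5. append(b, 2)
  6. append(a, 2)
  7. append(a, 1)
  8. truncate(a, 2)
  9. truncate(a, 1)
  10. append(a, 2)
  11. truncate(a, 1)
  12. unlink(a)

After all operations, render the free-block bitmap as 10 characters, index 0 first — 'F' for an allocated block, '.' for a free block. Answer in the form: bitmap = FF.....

bitmap = FF.FFFF...

  1. create(b)  ⇒  F.........  {b→[0]}
  2. append(b, 1)  ⇒  FF........  {b→[0, 1]}
  3. create(a)  ⇒  FFF.......  {a→[2]; b→[0, 1]}
  4. append(b, 2)  ⇒  FFFFF.....  {a→[2]; b→[0, 1, 3, 4]}
  5. append(b, 2)  ⇒  FFFFFFF...  {a→[2]; b→[0, 1, 3, 4, 5, 6]}
  6. append(a, 2)  ⇒  FFFFFFFFF.  {a→[2, 7, 8]; b→[0, 1, 3, 4, 5, 6]}
  7. append(a, 1)  ⇒  FFFFFFFFFF  {a→[2, 7, 8, 9]; b→[0, 1, 3, 4, 5, 6]}
  8. truncate(a, 2)  ⇒  FFFFFFFF..  {a→[2, 7]; b→[0, 1, 3, 4, 5, 6]}
  9. truncate(a, 1)  ⇒  FFFFFFF...  {a→[2]; b→[0, 1, 3, 4, 5, 6]}
  10. append(a, 2)  ⇒  FFFFFFFFF.  {a→[2, 7, 8]; b→[0, 1, 3, 4, 5, 6]}
  11. truncate(a, 1)  ⇒  FFFFFFF...  {a→[2]; b→[0, 1, 3, 4, 5, 6]}
  12. unlink(a)  ⇒  FF.FFFF...  {b→[0, 1, 3, 4, 5, 6]}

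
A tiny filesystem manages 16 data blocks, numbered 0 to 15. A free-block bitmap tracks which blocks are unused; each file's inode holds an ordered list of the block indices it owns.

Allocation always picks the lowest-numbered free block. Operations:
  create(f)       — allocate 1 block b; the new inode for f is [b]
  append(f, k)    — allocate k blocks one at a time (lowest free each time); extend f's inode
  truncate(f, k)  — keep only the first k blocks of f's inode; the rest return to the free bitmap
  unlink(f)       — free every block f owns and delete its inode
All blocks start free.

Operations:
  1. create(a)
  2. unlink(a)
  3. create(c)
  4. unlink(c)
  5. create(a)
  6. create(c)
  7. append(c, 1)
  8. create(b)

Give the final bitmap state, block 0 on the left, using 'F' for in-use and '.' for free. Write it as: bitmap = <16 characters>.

bitmap = FFFF............

[1] create(a) — a=0 (map F...............)
[2] unlink(a) —  (map ................)
[3] create(c) — c=0 (map F...............)
[4] unlink(c) —  (map ................)
[5] create(a) — a=0 (map F...............)
[6] create(c) — a=0 c=1 (map FF..............)
[7] append(c, 1) — a=0 c=1,2 (map FFF.............)
[8] create(b) — a=0 b=3 c=1,2 (map FFFF............)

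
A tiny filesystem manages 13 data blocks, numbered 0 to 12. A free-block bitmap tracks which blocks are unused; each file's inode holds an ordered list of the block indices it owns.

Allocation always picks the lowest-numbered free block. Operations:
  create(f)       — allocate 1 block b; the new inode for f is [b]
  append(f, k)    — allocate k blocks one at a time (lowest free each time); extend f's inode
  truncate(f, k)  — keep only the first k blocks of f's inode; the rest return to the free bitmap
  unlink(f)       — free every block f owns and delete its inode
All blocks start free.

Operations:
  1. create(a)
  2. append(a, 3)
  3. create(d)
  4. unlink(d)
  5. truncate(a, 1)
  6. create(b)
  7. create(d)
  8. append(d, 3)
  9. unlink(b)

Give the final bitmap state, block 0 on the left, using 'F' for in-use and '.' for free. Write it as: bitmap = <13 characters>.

create(a): bitmap=F............ | a=[0]
append(a, 3): bitmap=FFFF......... | a=[0, 1, 2, 3]
create(d): bitmap=FFFFF........ | a=[0, 1, 2, 3] d=[4]
unlink(d): bitmap=FFFF......... | a=[0, 1, 2, 3]
truncate(a, 1): bitmap=F............ | a=[0]
create(b): bitmap=FF........... | a=[0] b=[1]
create(d): bitmap=FFF.......... | a=[0] b=[1] d=[2]
append(d, 3): bitmap=FFFFFF....... | a=[0] b=[1] d=[2, 3, 4, 5]
unlink(b): bitmap=F.FFFF....... | a=[0] d=[2, 3, 4, 5]

bitmap = F.FFFF.......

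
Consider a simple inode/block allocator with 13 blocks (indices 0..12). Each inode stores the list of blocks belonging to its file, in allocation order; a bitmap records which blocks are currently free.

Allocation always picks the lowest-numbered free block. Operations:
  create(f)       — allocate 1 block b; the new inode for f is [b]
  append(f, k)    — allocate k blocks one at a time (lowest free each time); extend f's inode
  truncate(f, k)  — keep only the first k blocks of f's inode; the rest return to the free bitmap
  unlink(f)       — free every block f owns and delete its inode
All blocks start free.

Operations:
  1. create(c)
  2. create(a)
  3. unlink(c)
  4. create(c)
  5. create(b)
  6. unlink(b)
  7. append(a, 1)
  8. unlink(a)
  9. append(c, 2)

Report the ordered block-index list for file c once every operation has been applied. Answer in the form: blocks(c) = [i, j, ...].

blocks(c) = [0, 1, 2]

[1] create(c) — c=0 (map F............)
[2] create(a) — a=1 c=0 (map FF...........)
[3] unlink(c) — a=1 (map .F...........)
[4] create(c) — a=1 c=0 (map FF...........)
[5] create(b) — a=1 b=2 c=0 (map FFF..........)
[6] unlink(b) — a=1 c=0 (map FF...........)
[7] append(a, 1) — a=1,2 c=0 (map FFF..........)
[8] unlink(a) — c=0 (map F............)
[9] append(c, 2) — c=0,1,2 (map FFF..........)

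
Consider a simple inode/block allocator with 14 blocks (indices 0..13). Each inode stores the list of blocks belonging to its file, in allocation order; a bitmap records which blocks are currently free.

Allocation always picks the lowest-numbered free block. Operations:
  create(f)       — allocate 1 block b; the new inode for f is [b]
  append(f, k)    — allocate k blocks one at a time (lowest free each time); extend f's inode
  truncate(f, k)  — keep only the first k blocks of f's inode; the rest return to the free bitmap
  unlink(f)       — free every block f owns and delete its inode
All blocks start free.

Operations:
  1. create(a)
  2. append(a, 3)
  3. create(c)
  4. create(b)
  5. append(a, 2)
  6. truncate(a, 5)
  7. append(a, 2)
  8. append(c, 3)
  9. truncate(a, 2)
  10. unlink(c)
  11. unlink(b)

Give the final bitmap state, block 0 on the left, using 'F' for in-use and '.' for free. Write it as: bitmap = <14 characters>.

[1] create(a) — a=0 (map F.............)
[2] append(a, 3) — a=0,1,2,3 (map FFFF..........)
[3] create(c) — a=0,1,2,3 c=4 (map FFFFF.........)
[4] create(b) — a=0,1,2,3 b=5 c=4 (map FFFFFF........)
[5] append(a, 2) — a=0,1,2,3,6,7 b=5 c=4 (map FFFFFFFF......)
[6] truncate(a, 5) — a=0,1,2,3,6 b=5 c=4 (map FFFFFFF.......)
[7] append(a, 2) — a=0,1,2,3,6,7,8 b=5 c=4 (map FFFFFFFFF.....)
[8] append(c, 3) — a=0,1,2,3,6,7,8 b=5 c=4,9,10,11 (map FFFFFFFFFFFF..)
[9] truncate(a, 2) — a=0,1 b=5 c=4,9,10,11 (map FF..FF...FFF..)
[10] unlink(c) — a=0,1 b=5 (map FF...F........)
[11] unlink(b) — a=0,1 (map FF............)

bitmap = FF............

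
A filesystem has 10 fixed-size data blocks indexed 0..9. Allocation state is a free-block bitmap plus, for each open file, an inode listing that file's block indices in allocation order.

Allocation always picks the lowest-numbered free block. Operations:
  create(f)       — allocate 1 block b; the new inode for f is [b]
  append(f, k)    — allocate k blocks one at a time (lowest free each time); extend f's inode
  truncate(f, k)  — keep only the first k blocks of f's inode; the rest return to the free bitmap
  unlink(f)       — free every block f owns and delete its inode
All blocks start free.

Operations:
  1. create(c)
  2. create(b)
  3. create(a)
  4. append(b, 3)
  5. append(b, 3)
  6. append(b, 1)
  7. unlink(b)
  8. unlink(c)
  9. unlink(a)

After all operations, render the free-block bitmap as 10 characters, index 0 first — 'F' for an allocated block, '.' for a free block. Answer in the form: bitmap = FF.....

bitmap = ..........

create(c): bitmap=F......... | c=[0]
create(b): bitmap=FF........ | b=[1] c=[0]
create(a): bitmap=FFF....... | a=[2] b=[1] c=[0]
append(b, 3): bitmap=FFFFFF.... | a=[2] b=[1, 3, 4, 5] c=[0]
append(b, 3): bitmap=FFFFFFFFF. | a=[2] b=[1, 3, 4, 5, 6, 7, 8] c=[0]
append(b, 1): bitmap=FFFFFFFFFF | a=[2] b=[1, 3, 4, 5, 6, 7, 8, 9] c=[0]
unlink(b): bitmap=F.F....... | a=[2] c=[0]
unlink(c): bitmap=..F....... | a=[2]
unlink(a): bitmap=.......... | 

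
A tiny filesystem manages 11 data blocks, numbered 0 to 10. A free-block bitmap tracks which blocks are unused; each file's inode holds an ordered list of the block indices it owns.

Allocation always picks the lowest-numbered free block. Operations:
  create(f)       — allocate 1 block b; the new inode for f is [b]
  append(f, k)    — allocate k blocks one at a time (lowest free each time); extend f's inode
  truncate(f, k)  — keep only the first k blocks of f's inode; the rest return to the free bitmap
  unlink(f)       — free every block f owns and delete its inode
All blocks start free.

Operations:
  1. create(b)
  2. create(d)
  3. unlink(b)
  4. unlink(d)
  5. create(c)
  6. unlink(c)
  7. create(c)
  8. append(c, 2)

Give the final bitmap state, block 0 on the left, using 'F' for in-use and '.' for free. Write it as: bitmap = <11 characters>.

bitmap = FFF........

  1. create(b)  ⇒  F..........  {b→[0]}
  2. create(d)  ⇒  FF.........  {b→[0]; d→[1]}
  3. unlink(b)  ⇒  .F.........  {d→[1]}
  4. unlink(d)  ⇒  ...........  {}
  5. create(c)  ⇒  F..........  {c→[0]}
  6. unlink(c)  ⇒  ...........  {}
  7. create(c)  ⇒  F..........  {c→[0]}
  8. append(c, 2)  ⇒  FFF........  {c→[0, 1, 2]}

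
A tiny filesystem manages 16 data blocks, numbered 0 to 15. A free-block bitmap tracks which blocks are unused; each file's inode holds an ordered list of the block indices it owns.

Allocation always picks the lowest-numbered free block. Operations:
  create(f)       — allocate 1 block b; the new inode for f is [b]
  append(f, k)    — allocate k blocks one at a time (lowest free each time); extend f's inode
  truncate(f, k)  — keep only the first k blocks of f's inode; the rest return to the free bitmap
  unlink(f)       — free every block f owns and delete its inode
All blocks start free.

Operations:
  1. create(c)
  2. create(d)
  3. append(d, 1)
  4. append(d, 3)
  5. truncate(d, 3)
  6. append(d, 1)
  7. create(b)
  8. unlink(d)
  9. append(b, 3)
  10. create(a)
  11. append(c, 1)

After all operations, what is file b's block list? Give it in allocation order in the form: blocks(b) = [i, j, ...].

blocks(b) = [5, 1, 2, 3]

[1] create(c) — c=0 (map F...............)
[2] create(d) — c=0 d=1 (map FF..............)
[3] append(d, 1) — c=0 d=1,2 (map FFF.............)
[4] append(d, 3) — c=0 d=1,2,3,4,5 (map FFFFFF..........)
[5] truncate(d, 3) — c=0 d=1,2,3 (map FFFF............)
[6] append(d, 1) — c=0 d=1,2,3,4 (map FFFFF...........)
[7] create(b) — b=5 c=0 d=1,2,3,4 (map FFFFFF..........)
[8] unlink(d) — b=5 c=0 (map F....F..........)
[9] append(b, 3) — b=5,1,2,3 c=0 (map FFFF.F..........)
[10] create(a) — a=4 b=5,1,2,3 c=0 (map FFFFFF..........)
[11] append(c, 1) — a=4 b=5,1,2,3 c=0,6 (map FFFFFFF.........)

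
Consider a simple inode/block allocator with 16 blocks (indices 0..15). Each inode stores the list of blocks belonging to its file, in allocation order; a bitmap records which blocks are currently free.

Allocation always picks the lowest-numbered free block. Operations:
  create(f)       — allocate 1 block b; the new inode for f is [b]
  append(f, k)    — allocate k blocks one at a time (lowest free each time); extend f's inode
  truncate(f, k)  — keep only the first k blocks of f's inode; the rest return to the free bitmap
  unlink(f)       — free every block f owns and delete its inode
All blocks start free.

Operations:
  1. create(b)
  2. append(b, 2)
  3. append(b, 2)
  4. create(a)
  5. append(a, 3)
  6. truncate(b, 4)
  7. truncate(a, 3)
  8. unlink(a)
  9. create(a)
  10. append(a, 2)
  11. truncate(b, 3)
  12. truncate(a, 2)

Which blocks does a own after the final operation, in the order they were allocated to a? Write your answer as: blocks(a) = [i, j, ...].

blocks(a) = [4, 5]

after create(b) → b:[0]  free=[F...............]
after append(b, 2) → b:[0, 1, 2]  free=[FFF.............]
after append(b, 2) → b:[0, 1, 2, 3, 4]  free=[FFFFF...........]
after create(a) → a:[5], b:[0, 1, 2, 3, 4]  free=[FFFFFF..........]
after append(a, 3) → a:[5, 6, 7, 8], b:[0, 1, 2, 3, 4]  free=[FFFFFFFFF.......]
after truncate(b, 4) → a:[5, 6, 7, 8], b:[0, 1, 2, 3]  free=[FFFF.FFFF.......]
after truncate(a, 3) → a:[5, 6, 7], b:[0, 1, 2, 3]  free=[FFFF.FFF........]
after unlink(a) → b:[0, 1, 2, 3]  free=[FFFF............]
after create(a) → a:[4], b:[0, 1, 2, 3]  free=[FFFFF...........]
after append(a, 2) → a:[4, 5, 6], b:[0, 1, 2, 3]  free=[FFFFFFF.........]
after truncate(b, 3) → a:[4, 5, 6], b:[0, 1, 2]  free=[FFF.FFF.........]
after truncate(a, 2) → a:[4, 5], b:[0, 1, 2]  free=[FFF.FF..........]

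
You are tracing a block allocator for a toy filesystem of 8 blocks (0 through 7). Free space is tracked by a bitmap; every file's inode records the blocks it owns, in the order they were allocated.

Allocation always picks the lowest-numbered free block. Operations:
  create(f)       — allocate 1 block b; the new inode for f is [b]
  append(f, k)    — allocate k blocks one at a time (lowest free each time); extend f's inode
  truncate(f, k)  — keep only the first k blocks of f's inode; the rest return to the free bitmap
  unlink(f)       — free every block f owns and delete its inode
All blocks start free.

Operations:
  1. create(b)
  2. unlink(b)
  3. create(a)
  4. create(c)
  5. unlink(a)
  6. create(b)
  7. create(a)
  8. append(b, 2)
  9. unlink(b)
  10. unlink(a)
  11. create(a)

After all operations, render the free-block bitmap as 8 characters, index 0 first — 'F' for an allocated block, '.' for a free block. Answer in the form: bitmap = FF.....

after create(b) → b:[0]  free=[F.......]
after unlink(b) →   free=[........]
after create(a) → a:[0]  free=[F.......]
after create(c) → a:[0], c:[1]  free=[FF......]
after unlink(a) → c:[1]  free=[.F......]
after create(b) → b:[0], c:[1]  free=[FF......]
after create(a) → a:[2], b:[0], c:[1]  free=[FFF.....]
after append(b, 2) → a:[2], b:[0, 3, 4], c:[1]  free=[FFFFF...]
after unlink(b) → a:[2], c:[1]  free=[.FF.....]
after unlink(a) → c:[1]  free=[.F......]
after create(a) → a:[0], c:[1]  free=[FF......]

bitmap = FF......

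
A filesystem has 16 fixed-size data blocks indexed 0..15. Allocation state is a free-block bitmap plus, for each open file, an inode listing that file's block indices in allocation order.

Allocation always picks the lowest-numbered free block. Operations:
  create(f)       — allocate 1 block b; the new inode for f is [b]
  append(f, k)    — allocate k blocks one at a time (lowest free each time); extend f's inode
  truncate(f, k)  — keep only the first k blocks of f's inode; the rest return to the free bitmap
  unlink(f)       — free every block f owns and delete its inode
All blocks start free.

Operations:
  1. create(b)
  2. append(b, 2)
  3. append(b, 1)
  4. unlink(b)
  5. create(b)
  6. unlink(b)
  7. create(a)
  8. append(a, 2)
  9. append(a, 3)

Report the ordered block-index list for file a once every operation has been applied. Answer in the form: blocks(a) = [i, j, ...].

blocks(a) = [0, 1, 2, 3, 4, 5]

after create(b) → b:[0]  free=[F...............]
after append(b, 2) → b:[0, 1, 2]  free=[FFF.............]
after append(b, 1) → b:[0, 1, 2, 3]  free=[FFFF............]
after unlink(b) →   free=[................]
after create(b) → b:[0]  free=[F...............]
after unlink(b) →   free=[................]
after create(a) → a:[0]  free=[F...............]
after append(a, 2) → a:[0, 1, 2]  free=[FFF.............]
after append(a, 3) → a:[0, 1, 2, 3, 4, 5]  free=[FFFFFF..........]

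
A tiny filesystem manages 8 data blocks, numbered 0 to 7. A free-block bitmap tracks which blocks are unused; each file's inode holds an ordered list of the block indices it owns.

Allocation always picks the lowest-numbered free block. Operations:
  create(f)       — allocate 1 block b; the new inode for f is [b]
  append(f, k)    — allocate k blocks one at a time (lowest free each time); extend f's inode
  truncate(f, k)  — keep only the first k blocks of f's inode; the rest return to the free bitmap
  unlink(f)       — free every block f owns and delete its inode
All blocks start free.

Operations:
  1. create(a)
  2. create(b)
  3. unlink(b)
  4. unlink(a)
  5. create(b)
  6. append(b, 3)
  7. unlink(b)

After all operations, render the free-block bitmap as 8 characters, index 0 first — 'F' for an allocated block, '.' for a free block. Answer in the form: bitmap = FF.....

  1. create(a)  ⇒  F.......  {a→[0]}
  2. create(b)  ⇒  FF......  {a→[0]; b→[1]}
  3. unlink(b)  ⇒  F.......  {a→[0]}
  4. unlink(a)  ⇒  ........  {}
  5. create(b)  ⇒  F.......  {b→[0]}
  6. append(b, 3)  ⇒  FFFF....  {b→[0, 1, 2, 3]}
  7. unlink(b)  ⇒  ........  {}

bitmap = ........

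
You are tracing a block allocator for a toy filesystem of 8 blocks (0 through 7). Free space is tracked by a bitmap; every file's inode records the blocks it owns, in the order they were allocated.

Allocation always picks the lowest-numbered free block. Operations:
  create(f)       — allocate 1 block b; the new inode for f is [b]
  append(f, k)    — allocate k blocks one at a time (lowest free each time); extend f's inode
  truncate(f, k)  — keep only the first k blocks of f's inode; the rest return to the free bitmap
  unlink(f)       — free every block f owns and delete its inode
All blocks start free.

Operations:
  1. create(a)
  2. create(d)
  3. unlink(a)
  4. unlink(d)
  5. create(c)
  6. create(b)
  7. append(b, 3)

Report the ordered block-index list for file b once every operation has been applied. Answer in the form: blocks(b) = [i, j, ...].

blocks(b) = [1, 2, 3, 4]

[1] create(a) — a=0 (map F.......)
[2] create(d) — a=0 d=1 (map FF......)
[3] unlink(a) — d=1 (map .F......)
[4] unlink(d) —  (map ........)
[5] create(c) — c=0 (map F.......)
[6] create(b) — b=1 c=0 (map FF......)
[7] append(b, 3) — b=1,2,3,4 c=0 (map FFFFF...)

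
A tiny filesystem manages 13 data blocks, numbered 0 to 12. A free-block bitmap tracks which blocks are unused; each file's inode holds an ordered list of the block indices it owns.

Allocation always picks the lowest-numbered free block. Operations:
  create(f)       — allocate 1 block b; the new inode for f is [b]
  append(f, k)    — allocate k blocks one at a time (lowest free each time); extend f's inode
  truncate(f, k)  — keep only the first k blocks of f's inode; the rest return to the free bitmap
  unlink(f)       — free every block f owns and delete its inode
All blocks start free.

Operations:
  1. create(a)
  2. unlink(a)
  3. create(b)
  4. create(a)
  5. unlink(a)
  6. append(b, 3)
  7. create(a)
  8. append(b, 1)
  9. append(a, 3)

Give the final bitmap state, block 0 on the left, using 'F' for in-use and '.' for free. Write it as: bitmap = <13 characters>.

after create(a) → a:[0]  free=[F............]
after unlink(a) →   free=[.............]
after create(b) → b:[0]  free=[F............]
after create(a) → a:[1], b:[0]  free=[FF...........]
after unlink(a) → b:[0]  free=[F............]
after append(b, 3) → b:[0, 1, 2, 3]  free=[FFFF.........]
after create(a) → a:[4], b:[0, 1, 2, 3]  free=[FFFFF........]
after append(b, 1) → a:[4], b:[0, 1, 2, 3, 5]  free=[FFFFFF.......]
after append(a, 3) → a:[4, 6, 7, 8], b:[0, 1, 2, 3, 5]  free=[FFFFFFFFF....]

bitmap = FFFFFFFFF....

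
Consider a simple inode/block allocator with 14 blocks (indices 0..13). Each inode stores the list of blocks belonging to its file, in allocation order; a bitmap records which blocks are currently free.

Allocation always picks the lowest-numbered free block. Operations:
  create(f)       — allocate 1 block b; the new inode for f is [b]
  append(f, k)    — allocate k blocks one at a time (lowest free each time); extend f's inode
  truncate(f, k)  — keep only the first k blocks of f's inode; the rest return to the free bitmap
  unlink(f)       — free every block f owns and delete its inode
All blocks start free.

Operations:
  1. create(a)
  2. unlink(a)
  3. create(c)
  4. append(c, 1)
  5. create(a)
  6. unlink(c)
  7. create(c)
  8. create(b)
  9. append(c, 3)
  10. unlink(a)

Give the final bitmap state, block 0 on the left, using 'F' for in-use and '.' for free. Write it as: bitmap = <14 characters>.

bitmap = FF.FFF........

after create(a) → a:[0]  free=[F.............]
after unlink(a) →   free=[..............]
after create(c) → c:[0]  free=[F.............]
after append(c, 1) → c:[0, 1]  free=[FF............]
after create(a) → a:[2], c:[0, 1]  free=[FFF...........]
after unlink(c) → a:[2]  free=[..F...........]
after create(c) → a:[2], c:[0]  free=[F.F...........]
after create(b) → a:[2], b:[1], c:[0]  free=[FFF...........]
after append(c, 3) → a:[2], b:[1], c:[0, 3, 4, 5]  free=[FFFFFF........]
after unlink(a) → b:[1], c:[0, 3, 4, 5]  free=[FF.FFF........]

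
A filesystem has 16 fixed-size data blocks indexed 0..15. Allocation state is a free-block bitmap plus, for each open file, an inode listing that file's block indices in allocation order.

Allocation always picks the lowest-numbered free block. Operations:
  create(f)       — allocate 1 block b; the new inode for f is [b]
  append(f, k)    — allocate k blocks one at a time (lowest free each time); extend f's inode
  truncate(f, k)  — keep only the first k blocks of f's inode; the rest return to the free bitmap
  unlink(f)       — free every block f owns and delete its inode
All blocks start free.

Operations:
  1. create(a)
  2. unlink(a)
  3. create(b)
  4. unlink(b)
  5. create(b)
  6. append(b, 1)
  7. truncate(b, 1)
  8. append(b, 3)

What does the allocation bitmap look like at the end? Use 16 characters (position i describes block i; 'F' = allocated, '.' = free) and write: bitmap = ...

bitmap = FFFF............

create(a): bitmap=F............... | a=[0]
unlink(a): bitmap=................ | 
create(b): bitmap=F............... | b=[0]
unlink(b): bitmap=................ | 
create(b): bitmap=F............... | b=[0]
append(b, 1): bitmap=FF.............. | b=[0, 1]
truncate(b, 1): bitmap=F............... | b=[0]
append(b, 3): bitmap=FFFF............ | b=[0, 1, 2, 3]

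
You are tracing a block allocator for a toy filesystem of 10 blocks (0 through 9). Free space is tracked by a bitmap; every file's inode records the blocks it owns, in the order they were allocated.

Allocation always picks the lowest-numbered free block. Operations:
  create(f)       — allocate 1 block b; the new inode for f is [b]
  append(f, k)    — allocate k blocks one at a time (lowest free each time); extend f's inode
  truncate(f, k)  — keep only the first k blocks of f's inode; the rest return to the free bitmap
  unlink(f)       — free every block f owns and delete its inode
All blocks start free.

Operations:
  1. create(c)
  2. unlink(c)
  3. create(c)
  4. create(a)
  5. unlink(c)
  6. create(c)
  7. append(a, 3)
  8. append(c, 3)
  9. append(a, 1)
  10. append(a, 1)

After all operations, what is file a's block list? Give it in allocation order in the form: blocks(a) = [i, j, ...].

create(c): bitmap=F......... | c=[0]
unlink(c): bitmap=.......... | 
create(c): bitmap=F......... | c=[0]
create(a): bitmap=FF........ | a=[1] c=[0]
unlink(c): bitmap=.F........ | a=[1]
create(c): bitmap=FF........ | a=[1] c=[0]
append(a, 3): bitmap=FFFFF..... | a=[1, 2, 3, 4] c=[0]
append(c, 3): bitmap=FFFFFFFF.. | a=[1, 2, 3, 4] c=[0, 5, 6, 7]
append(a, 1): bitmap=FFFFFFFFF. | a=[1, 2, 3, 4, 8] c=[0, 5, 6, 7]
append(a, 1): bitmap=FFFFFFFFFF | a=[1, 2, 3, 4, 8, 9] c=[0, 5, 6, 7]

blocks(a) = [1, 2, 3, 4, 8, 9]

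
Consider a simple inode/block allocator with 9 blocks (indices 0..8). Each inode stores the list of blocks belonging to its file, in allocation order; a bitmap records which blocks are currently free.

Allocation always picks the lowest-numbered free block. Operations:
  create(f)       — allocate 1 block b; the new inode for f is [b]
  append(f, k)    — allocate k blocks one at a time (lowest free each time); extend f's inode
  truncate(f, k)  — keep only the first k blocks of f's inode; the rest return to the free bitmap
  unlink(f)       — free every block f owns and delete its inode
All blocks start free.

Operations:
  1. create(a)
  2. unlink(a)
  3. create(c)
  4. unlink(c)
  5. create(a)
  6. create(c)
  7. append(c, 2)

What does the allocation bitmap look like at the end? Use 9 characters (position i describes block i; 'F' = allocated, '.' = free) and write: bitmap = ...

after create(a) → a:[0]  free=[F........]
after unlink(a) →   free=[.........]
after create(c) → c:[0]  free=[F........]
after unlink(c) →   free=[.........]
after create(a) → a:[0]  free=[F........]
after create(c) → a:[0], c:[1]  free=[FF.......]
after append(c, 2) → a:[0], c:[1, 2, 3]  free=[FFFF.....]

bitmap = FFFF.....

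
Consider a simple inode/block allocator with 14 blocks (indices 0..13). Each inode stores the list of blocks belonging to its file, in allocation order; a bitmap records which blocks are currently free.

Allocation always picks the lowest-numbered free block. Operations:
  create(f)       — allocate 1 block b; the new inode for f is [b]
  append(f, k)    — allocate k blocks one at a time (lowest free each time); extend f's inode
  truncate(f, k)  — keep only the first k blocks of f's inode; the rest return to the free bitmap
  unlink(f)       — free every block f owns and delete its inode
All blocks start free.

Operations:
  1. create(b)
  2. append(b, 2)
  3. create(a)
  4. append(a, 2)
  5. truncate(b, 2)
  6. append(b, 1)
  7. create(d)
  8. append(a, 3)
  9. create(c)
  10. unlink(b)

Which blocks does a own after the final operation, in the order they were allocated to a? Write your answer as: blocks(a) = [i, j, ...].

create(b): bitmap=F............. | b=[0]
append(b, 2): bitmap=FFF........... | b=[0, 1, 2]
create(a): bitmap=FFFF.......... | a=[3] b=[0, 1, 2]
append(a, 2): bitmap=FFFFFF........ | a=[3, 4, 5] b=[0, 1, 2]
truncate(b, 2): bitmap=FF.FFF........ | a=[3, 4, 5] b=[0, 1]
append(b, 1): bitmap=FFFFFF........ | a=[3, 4, 5] b=[0, 1, 2]
create(d): bitmap=FFFFFFF....... | a=[3, 4, 5] b=[0, 1, 2] d=[6]
append(a, 3): bitmap=FFFFFFFFFF.... | a=[3, 4, 5, 7, 8, 9] b=[0, 1, 2] d=[6]
create(c): bitmap=FFFFFFFFFFF... | a=[3, 4, 5, 7, 8, 9] b=[0, 1, 2] c=[10] d=[6]
unlink(b): bitmap=...FFFFFFFF... | a=[3, 4, 5, 7, 8, 9] c=[10] d=[6]

blocks(a) = [3, 4, 5, 7, 8, 9]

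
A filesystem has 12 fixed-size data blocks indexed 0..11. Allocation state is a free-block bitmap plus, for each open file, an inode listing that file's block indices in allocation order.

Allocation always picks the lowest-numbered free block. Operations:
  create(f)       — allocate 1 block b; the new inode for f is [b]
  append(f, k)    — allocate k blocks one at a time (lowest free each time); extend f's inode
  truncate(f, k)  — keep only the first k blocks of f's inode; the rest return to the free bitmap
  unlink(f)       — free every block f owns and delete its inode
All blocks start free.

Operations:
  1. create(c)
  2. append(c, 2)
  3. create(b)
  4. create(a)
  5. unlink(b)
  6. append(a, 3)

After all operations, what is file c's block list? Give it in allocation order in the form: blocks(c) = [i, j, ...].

create(c): bitmap=F........... | c=[0]
append(c, 2): bitmap=FFF......... | c=[0, 1, 2]
create(b): bitmap=FFFF........ | b=[3] c=[0, 1, 2]
create(a): bitmap=FFFFF....... | a=[4] b=[3] c=[0, 1, 2]
unlink(b): bitmap=FFF.F....... | a=[4] c=[0, 1, 2]
append(a, 3): bitmap=FFFFFFF..... | a=[4, 3, 5, 6] c=[0, 1, 2]

blocks(c) = [0, 1, 2]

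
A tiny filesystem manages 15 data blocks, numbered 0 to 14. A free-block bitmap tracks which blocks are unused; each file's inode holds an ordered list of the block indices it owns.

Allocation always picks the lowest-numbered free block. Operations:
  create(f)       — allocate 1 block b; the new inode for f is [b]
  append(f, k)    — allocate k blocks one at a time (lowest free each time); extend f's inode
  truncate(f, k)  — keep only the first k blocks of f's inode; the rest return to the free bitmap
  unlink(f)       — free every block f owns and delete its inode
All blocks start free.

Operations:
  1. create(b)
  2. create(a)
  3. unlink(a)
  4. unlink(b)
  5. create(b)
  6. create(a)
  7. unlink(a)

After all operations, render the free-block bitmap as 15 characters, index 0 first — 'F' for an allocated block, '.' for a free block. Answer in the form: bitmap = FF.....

[1] create(b) — b=0 (map F..............)
[2] create(a) — a=1 b=0 (map FF.............)
[3] unlink(a) — b=0 (map F..............)
[4] unlink(b) —  (map ...............)
[5] create(b) — b=0 (map F..............)
[6] create(a) — a=1 b=0 (map FF.............)
[7] unlink(a) — b=0 (map F..............)

bitmap = F..............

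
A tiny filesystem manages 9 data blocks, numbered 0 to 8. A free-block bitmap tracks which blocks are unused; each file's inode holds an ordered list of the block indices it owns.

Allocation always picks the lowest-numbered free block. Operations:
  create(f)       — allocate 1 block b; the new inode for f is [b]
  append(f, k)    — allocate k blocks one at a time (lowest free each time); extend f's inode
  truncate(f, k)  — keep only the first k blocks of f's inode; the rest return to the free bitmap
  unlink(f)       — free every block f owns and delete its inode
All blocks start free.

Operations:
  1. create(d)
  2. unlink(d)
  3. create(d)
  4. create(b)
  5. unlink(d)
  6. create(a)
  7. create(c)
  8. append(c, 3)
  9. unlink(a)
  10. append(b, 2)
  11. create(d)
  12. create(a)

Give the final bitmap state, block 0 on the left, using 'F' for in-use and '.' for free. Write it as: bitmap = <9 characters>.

bitmap = FFFFFFFFF

[1] create(d) — d=0 (map F........)
[2] unlink(d) —  (map .........)
[3] create(d) — d=0 (map F........)
[4] create(b) — b=1 d=0 (map FF.......)
[5] unlink(d) — b=1 (map .F.......)
[6] create(a) — a=0 b=1 (map FF.......)
[7] create(c) — a=0 b=1 c=2 (map FFF......)
[8] append(c, 3) — a=0 b=1 c=2,3,4,5 (map FFFFFF...)
[9] unlink(a) — b=1 c=2,3,4,5 (map .FFFFF...)
[10] append(b, 2) — b=1,0,6 c=2,3,4,5 (map FFFFFFF..)
[11] create(d) — b=1,0,6 c=2,3,4,5 d=7 (map FFFFFFFF.)
[12] create(a) — a=8 b=1,0,6 c=2,3,4,5 d=7 (map FFFFFFFFF)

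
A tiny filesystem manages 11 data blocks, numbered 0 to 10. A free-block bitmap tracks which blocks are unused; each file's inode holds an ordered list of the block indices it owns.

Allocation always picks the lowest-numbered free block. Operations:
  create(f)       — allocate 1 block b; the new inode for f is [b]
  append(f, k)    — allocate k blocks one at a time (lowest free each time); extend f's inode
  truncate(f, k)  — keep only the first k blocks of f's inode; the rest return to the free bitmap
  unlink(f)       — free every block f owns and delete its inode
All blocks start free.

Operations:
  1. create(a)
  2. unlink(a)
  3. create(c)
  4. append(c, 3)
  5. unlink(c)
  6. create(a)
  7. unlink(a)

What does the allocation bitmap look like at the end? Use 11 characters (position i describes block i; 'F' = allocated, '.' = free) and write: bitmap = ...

[1] create(a) — a=0 (map F..........)
[2] unlink(a) —  (map ...........)
[3] create(c) — c=0 (map F..........)
[4] append(c, 3) — c=0,1,2,3 (map FFFF.......)
[5] unlink(c) —  (map ...........)
[6] create(a) — a=0 (map F..........)
[7] unlink(a) —  (map ...........)

bitmap = ...........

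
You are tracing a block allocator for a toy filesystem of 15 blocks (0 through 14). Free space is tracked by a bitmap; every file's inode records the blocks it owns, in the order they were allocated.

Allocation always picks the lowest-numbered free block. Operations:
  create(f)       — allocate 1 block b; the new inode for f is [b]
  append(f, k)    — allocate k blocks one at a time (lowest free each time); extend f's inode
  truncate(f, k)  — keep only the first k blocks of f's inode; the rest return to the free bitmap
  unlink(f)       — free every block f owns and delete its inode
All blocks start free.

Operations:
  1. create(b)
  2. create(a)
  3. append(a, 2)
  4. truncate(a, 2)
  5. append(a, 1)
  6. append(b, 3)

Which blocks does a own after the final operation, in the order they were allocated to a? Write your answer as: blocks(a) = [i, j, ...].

blocks(a) = [1, 2, 3]

[1] create(b) — b=0 (map F..............)
[2] create(a) — a=1 b=0 (map FF.............)
[3] append(a, 2) — a=1,2,3 b=0 (map FFFF...........)
[4] truncate(a, 2) — a=1,2 b=0 (map FFF............)
[5] append(a, 1) — a=1,2,3 b=0 (map FFFF...........)
[6] append(b, 3) — a=1,2,3 b=0,4,5,6 (map FFFFFFF........)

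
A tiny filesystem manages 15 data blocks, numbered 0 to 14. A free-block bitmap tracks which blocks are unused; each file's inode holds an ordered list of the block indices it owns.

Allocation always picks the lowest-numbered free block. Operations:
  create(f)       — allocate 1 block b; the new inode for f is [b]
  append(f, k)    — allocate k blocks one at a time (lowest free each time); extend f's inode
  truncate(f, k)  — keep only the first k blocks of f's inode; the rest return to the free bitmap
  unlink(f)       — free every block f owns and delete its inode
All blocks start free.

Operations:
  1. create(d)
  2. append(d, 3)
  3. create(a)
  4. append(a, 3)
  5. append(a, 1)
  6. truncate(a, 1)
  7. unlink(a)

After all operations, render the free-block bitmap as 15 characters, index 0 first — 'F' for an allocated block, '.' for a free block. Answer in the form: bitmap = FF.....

create(d): bitmap=F.............. | d=[0]
append(d, 3): bitmap=FFFF........... | d=[0, 1, 2, 3]
create(a): bitmap=FFFFF.......... | a=[4] d=[0, 1, 2, 3]
append(a, 3): bitmap=FFFFFFFF....... | a=[4, 5, 6, 7] d=[0, 1, 2, 3]
append(a, 1): bitmap=FFFFFFFFF...... | a=[4, 5, 6, 7, 8] d=[0, 1, 2, 3]
truncate(a, 1): bitmap=FFFFF.......... | a=[4] d=[0, 1, 2, 3]
unlink(a): bitmap=FFFF........... | d=[0, 1, 2, 3]

bitmap = FFFF...........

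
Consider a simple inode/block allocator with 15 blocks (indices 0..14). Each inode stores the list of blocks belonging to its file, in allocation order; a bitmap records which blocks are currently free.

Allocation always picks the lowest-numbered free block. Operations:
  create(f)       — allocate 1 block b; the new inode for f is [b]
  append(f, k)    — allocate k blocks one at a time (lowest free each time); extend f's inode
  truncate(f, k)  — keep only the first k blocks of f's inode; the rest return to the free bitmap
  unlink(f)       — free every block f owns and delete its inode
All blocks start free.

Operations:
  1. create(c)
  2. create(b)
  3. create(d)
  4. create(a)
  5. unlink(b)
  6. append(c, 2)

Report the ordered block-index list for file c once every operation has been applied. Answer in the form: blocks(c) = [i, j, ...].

blocks(c) = [0, 1, 4]

after create(c) → c:[0]  free=[F..............]
after create(b) → b:[1], c:[0]  free=[FF.............]
after create(d) → b:[1], c:[0], d:[2]  free=[FFF............]
after create(a) → a:[3], b:[1], c:[0], d:[2]  free=[FFFF...........]
after unlink(b) → a:[3], c:[0], d:[2]  free=[F.FF...........]
after append(c, 2) → a:[3], c:[0, 1, 4], d:[2]  free=[FFFFF..........]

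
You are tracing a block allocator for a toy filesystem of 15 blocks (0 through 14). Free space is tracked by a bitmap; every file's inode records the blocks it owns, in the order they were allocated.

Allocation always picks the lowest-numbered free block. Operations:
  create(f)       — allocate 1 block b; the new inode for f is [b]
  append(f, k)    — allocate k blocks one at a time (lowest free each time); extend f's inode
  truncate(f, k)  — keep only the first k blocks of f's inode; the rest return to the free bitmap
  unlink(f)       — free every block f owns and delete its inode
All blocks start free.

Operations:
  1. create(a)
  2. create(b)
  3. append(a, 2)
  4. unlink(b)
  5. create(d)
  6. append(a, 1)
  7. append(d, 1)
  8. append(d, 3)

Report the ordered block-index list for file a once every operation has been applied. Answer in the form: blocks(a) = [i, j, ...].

create(a): bitmap=F.............. | a=[0]
create(b): bitmap=FF............. | a=[0] b=[1]
append(a, 2): bitmap=FFFF........... | a=[0, 2, 3] b=[1]
unlink(b): bitmap=F.FF........... | a=[0, 2, 3]
create(d): bitmap=FFFF........... | a=[0, 2, 3] d=[1]
append(a, 1): bitmap=FFFFF.......... | a=[0, 2, 3, 4] d=[1]
append(d, 1): bitmap=FFFFFF......... | a=[0, 2, 3, 4] d=[1, 5]
append(d, 3): bitmap=FFFFFFFFF...... | a=[0, 2, 3, 4] d=[1, 5, 6, 7, 8]

blocks(a) = [0, 2, 3, 4]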